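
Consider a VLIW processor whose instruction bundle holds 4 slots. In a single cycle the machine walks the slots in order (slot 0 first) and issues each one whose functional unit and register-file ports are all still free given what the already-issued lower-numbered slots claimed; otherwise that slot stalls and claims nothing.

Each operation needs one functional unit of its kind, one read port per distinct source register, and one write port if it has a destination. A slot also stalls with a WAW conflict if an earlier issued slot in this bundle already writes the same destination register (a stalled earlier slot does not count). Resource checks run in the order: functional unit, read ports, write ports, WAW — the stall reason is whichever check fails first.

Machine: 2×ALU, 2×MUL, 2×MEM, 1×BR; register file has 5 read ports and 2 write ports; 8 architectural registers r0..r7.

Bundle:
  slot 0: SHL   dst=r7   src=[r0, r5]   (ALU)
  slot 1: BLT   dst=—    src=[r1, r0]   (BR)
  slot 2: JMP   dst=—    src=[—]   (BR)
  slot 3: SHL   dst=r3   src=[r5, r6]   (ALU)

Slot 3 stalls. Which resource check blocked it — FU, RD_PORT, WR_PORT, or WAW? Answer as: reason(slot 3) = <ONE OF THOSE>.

reason(slot 3) = RD_PORT

slot 0 (ALU): ISSUE — free A1,Mu2,Ld2,B1 rp3 wp1
slot 1 (BR): ISSUE — free A1,Mu2,Ld2,B0 rp1 wp1
slot 2 (BR): stall FU — free A1,Mu2,Ld2,B0 rp1 wp1
slot 3 (ALU): stall RD_PORT — free A1,Mu2,Ld2,B0 rp1 wp1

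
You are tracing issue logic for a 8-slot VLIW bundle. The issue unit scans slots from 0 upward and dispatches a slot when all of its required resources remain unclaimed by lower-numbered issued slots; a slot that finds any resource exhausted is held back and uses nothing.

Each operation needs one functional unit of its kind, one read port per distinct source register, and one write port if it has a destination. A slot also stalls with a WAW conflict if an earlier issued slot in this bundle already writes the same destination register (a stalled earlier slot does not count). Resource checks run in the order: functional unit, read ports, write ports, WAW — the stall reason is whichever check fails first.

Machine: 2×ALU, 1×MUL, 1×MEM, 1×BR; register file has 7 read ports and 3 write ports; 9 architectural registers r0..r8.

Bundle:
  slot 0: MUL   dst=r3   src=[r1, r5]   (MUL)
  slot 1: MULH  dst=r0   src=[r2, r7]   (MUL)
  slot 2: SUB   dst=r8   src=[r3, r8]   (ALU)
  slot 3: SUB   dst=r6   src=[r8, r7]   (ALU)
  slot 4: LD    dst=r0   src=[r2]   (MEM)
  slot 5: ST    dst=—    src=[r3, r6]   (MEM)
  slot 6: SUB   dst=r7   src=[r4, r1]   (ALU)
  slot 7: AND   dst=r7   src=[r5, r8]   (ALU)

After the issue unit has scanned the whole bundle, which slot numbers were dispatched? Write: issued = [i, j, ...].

issued = [0, 2, 3]

slot 0 (MUL): ISSUE — free A2,Mu0,Ld1,B1 rp5 wp2
slot 1 (MUL): stall FU — free A2,Mu0,Ld1,B1 rp5 wp2
slot 2 (ALU): ISSUE — free A1,Mu0,Ld1,B1 rp3 wp1
slot 3 (ALU): ISSUE — free A0,Mu0,Ld1,B1 rp1 wp0
slot 4 (MEM): stall WR_PORT — free A0,Mu0,Ld1,B1 rp1 wp0
slot 5 (MEM): stall RD_PORT — free A0,Mu0,Ld1,B1 rp1 wp0
slot 6 (ALU): stall FU — free A0,Mu0,Ld1,B1 rp1 wp0
slot 7 (ALU): stall FU — free A0,Mu0,Ld1,B1 rp1 wp0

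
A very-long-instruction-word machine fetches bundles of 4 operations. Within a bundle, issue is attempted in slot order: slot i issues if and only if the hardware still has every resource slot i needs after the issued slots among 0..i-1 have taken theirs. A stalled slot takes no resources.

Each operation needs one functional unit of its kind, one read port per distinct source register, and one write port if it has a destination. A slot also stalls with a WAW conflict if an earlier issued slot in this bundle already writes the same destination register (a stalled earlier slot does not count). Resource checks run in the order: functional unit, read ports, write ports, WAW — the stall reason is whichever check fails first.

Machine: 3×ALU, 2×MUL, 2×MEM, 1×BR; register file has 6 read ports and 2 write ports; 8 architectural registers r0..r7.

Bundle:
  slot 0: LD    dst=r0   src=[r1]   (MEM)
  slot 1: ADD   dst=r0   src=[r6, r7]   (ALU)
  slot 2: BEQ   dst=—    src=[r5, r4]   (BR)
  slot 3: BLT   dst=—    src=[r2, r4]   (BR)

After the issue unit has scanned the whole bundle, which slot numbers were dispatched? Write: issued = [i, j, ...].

issued = [0, 2]

slot 0 (MEM): ISSUE — free A3,Mu2,Ld1,B1 rp5 wp1
slot 1 (ALU): stall WAW — free A3,Mu2,Ld1,B1 rp5 wp1
slot 2 (BR): ISSUE — free A3,Mu2,Ld1,B0 rp3 wp1
slot 3 (BR): stall FU — free A3,Mu2,Ld1,B0 rp3 wp1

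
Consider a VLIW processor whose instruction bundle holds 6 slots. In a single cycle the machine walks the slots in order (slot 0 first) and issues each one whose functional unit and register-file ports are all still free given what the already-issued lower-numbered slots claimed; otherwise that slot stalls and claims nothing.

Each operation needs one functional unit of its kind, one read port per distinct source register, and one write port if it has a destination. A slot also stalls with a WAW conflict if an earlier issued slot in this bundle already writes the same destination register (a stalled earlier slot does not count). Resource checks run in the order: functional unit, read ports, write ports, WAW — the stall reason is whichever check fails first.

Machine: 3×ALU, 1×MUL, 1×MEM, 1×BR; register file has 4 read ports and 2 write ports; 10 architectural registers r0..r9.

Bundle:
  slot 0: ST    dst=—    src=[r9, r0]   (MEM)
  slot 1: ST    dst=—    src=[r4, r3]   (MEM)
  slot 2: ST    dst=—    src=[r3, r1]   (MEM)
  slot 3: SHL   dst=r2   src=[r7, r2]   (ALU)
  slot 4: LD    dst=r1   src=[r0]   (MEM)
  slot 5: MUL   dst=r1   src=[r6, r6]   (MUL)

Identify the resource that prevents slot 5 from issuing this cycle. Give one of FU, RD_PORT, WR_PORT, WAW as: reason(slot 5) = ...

  0. MEM ⇒ go  {3A/1Mu/0Ld/1B | 2r 2w}
  1. MEM ⇒ no(FU)  {3A/1Mu/0Ld/1B | 2r 2w}
  2. MEM ⇒ no(FU)  {3A/1Mu/0Ld/1B | 2r 2w}
  3. ALU→r2 ⇒ go  {2A/1Mu/0Ld/1B | 0r 1w}
  4. MEM→r1 ⇒ no(FU)  {2A/1Mu/0Ld/1B | 0r 1w}
  5. MUL→r1 ⇒ no(RD_PORT)  {2A/1Mu/0Ld/1B | 0r 1w}

reason(slot 5) = RD_PORT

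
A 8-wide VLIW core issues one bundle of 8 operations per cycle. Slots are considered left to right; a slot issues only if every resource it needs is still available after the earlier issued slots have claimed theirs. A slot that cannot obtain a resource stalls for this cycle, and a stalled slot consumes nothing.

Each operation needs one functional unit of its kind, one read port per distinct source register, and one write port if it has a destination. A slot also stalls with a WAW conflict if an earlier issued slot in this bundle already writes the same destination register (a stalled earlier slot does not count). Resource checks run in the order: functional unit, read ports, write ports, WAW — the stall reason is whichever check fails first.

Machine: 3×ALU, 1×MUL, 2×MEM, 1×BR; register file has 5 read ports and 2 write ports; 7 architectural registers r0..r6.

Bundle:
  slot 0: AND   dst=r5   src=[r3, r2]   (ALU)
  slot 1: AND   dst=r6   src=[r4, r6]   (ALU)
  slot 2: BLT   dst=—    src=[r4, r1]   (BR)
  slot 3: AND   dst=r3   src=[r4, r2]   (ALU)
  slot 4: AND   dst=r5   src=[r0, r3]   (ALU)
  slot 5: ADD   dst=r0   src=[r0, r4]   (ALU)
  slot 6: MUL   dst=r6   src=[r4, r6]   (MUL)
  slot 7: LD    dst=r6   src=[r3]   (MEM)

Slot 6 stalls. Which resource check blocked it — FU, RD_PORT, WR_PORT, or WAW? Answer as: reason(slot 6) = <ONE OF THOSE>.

reason(slot 6) = RD_PORT

slot 0 (ALU): ISSUE — free A2,Mu1,Ld2,B1 rp3 wp1
slot 1 (ALU): ISSUE — free A1,Mu1,Ld2,B1 rp1 wp0
slot 2 (BR): stall RD_PORT — free A1,Mu1,Ld2,B1 rp1 wp0
slot 3 (ALU): stall RD_PORT — free A1,Mu1,Ld2,B1 rp1 wp0
slot 4 (ALU): stall RD_PORT — free A1,Mu1,Ld2,B1 rp1 wp0
slot 5 (ALU): stall RD_PORT — free A1,Mu1,Ld2,B1 rp1 wp0
slot 6 (MUL): stall RD_PORT — free A1,Mu1,Ld2,B1 rp1 wp0
slot 7 (MEM): stall WR_PORT — free A1,Mu1,Ld2,B1 rp1 wp0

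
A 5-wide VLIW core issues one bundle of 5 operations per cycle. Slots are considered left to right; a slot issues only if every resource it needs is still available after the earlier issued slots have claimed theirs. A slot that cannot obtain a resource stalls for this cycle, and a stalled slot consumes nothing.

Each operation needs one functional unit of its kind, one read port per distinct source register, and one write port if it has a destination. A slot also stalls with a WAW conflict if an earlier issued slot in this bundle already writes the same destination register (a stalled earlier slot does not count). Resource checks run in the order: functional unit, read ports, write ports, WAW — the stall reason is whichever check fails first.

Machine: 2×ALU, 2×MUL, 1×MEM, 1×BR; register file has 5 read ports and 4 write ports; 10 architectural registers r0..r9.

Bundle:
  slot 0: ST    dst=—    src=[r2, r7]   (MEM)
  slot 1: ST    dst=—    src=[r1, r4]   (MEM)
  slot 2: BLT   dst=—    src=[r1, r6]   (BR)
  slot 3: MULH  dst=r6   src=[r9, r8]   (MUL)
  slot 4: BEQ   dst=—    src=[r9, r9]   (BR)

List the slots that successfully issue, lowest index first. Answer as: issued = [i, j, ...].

[0] MEM needs rd=2 wr=0: ok; after: ALU=2 MUL=2 MEM=0 BR=1, R=3, W=4
[1] MEM needs rd=2 wr=0: FU; after: ALU=2 MUL=2 MEM=0 BR=1, R=3, W=4
[2] BR needs rd=2 wr=0: ok; after: ALU=2 MUL=2 MEM=0 BR=0, R=1, W=4
[3] MUL needs rd=2 wr=1: RD_PORT; after: ALU=2 MUL=2 MEM=0 BR=0, R=1, W=4
[4] BR needs rd=1 wr=0: FU; after: ALU=2 MUL=2 MEM=0 BR=0, R=1, W=4

issued = [0, 2]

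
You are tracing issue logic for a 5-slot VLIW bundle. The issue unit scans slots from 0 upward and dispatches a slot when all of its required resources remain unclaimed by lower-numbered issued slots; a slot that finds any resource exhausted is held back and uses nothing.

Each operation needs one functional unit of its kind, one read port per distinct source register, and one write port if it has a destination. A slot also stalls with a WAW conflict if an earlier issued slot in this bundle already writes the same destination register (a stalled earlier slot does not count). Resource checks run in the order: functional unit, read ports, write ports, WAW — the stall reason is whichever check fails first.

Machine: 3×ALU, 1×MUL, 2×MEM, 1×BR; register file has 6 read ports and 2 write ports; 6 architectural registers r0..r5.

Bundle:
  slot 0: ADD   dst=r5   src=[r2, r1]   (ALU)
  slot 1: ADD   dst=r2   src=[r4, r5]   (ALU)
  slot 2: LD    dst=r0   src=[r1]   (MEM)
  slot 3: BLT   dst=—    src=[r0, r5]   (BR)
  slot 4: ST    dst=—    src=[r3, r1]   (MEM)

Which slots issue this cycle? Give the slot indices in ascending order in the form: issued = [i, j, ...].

[0] ALU needs rd=2 wr=1: ok; after: ALU=2 MUL=1 MEM=2 BR=1, R=4, W=1
[1] ALU needs rd=2 wr=1: ok; after: ALU=1 MUL=1 MEM=2 BR=1, R=2, W=0
[2] MEM needs rd=1 wr=1: WR_PORT; after: ALU=1 MUL=1 MEM=2 BR=1, R=2, W=0
[3] BR needs rd=2 wr=0: ok; after: ALU=1 MUL=1 MEM=2 BR=0, R=0, W=0
[4] MEM needs rd=2 wr=0: RD_PORT; after: ALU=1 MUL=1 MEM=2 BR=0, R=0, W=0

issued = [0, 1, 3]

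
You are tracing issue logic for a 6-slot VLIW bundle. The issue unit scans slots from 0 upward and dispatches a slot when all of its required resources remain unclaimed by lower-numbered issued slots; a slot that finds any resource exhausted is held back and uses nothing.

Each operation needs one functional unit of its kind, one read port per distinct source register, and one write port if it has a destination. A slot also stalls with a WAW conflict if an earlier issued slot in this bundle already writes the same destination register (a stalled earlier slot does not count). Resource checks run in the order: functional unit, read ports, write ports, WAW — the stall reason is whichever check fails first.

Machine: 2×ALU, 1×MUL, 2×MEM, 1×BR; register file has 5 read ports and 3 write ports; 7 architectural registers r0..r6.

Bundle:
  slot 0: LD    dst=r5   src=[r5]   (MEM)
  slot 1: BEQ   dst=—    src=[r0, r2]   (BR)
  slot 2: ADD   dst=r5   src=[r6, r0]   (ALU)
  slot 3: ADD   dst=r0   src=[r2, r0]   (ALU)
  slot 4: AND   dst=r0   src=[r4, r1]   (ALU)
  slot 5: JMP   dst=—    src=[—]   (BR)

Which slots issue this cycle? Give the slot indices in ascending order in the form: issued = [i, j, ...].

[0] MEM needs rd=1 wr=1: ok; after: ALU=2 MUL=1 MEM=1 BR=1, R=4, W=2
[1] BR needs rd=2 wr=0: ok; after: ALU=2 MUL=1 MEM=1 BR=0, R=2, W=2
[2] ALU needs rd=2 wr=1: WAW; after: ALU=2 MUL=1 MEM=1 BR=0, R=2, W=2
[3] ALU needs rd=2 wr=1: ok; after: ALU=1 MUL=1 MEM=1 BR=0, R=0, W=1
[4] ALU needs rd=2 wr=1: RD_PORT; after: ALU=1 MUL=1 MEM=1 BR=0, R=0, W=1
[5] BR needs rd=0 wr=0: FU; after: ALU=1 MUL=1 MEM=1 BR=0, R=0, W=1

issued = [0, 1, 3]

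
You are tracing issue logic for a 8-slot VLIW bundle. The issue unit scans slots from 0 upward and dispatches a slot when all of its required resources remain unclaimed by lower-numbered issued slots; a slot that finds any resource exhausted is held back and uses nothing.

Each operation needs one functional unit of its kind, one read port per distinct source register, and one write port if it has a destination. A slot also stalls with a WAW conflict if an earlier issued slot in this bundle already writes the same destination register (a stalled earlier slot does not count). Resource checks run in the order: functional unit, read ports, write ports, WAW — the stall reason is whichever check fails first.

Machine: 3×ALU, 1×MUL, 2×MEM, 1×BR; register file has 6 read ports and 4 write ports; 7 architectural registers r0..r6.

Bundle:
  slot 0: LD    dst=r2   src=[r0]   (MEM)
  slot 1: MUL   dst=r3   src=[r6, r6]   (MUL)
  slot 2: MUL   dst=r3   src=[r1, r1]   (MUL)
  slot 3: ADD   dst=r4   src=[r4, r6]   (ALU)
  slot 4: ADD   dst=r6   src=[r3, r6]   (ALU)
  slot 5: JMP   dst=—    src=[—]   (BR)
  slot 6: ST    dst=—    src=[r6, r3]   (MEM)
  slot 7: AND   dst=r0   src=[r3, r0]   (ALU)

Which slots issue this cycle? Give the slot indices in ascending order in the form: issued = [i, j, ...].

issued = [0, 1, 3, 4, 5]

slot 0 (MEM): ISSUE — free A3,Mu1,Ld1,B1 rp5 wp3
slot 1 (MUL): ISSUE — free A3,Mu0,Ld1,B1 rp4 wp2
slot 2 (MUL): stall FU — free A3,Mu0,Ld1,B1 rp4 wp2
slot 3 (ALU): ISSUE — free A2,Mu0,Ld1,B1 rp2 wp1
slot 4 (ALU): ISSUE — free A1,Mu0,Ld1,B1 rp0 wp0
slot 5 (BR): ISSUE — free A1,Mu0,Ld1,B0 rp0 wp0
slot 6 (MEM): stall RD_PORT — free A1,Mu0,Ld1,B0 rp0 wp0
slot 7 (ALU): stall RD_PORT — free A1,Mu0,Ld1,B0 rp0 wp0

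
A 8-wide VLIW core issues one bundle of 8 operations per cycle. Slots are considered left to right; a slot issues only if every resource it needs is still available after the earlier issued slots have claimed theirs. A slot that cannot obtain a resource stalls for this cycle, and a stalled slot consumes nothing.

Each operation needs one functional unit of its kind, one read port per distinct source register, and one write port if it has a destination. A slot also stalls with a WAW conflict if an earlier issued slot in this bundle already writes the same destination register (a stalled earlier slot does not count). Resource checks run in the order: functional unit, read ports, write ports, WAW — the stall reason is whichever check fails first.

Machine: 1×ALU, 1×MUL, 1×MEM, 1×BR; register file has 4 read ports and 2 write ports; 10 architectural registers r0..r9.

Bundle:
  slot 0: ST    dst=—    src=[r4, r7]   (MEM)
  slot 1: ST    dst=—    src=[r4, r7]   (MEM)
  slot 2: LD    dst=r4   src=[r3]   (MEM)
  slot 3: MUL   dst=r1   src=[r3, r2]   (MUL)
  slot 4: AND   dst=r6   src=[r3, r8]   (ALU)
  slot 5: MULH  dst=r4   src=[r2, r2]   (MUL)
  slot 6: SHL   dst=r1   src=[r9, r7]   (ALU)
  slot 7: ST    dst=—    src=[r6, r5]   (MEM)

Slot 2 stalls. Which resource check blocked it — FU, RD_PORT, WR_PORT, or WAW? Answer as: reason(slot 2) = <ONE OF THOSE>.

reason(slot 2) = FU

slot 0 (MEM): ISSUE — free A1,Mu1,Ld0,B1 rp2 wp2
slot 1 (MEM): stall FU — free A1,Mu1,Ld0,B1 rp2 wp2
slot 2 (MEM): stall FU — free A1,Mu1,Ld0,B1 rp2 wp2
slot 3 (MUL): ISSUE — free A1,Mu0,Ld0,B1 rp0 wp1
slot 4 (ALU): stall RD_PORT — free A1,Mu0,Ld0,B1 rp0 wp1
slot 5 (MUL): stall FU — free A1,Mu0,Ld0,B1 rp0 wp1
slot 6 (ALU): stall RD_PORT — free A1,Mu0,Ld0,B1 rp0 wp1
slot 7 (MEM): stall FU — free A1,Mu0,Ld0,B1 rp0 wp1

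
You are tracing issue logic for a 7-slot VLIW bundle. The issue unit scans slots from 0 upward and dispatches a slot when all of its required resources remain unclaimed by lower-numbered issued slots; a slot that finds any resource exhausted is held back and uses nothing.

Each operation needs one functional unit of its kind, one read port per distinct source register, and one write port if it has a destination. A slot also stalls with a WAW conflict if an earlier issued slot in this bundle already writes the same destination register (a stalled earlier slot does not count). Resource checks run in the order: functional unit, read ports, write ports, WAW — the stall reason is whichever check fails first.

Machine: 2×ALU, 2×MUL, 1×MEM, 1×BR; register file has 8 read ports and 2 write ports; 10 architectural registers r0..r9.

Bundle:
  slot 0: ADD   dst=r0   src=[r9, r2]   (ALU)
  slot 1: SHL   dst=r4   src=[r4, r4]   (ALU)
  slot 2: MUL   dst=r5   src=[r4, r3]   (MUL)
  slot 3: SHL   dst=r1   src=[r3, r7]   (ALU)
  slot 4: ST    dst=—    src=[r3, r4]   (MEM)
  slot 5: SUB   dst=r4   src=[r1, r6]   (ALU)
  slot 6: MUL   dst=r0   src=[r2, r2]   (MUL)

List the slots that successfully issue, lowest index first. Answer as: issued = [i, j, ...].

  0. ALU→r0 ⇒ go  {1A/2Mu/1Ld/1B | 6r 1w}
  1. ALU→r4 ⇒ go  {0A/2Mu/1Ld/1B | 5r 0w}
  2. MUL→r5 ⇒ no(WR_PORT)  {0A/2Mu/1Ld/1B | 5r 0w}
  3. ALU→r1 ⇒ no(FU)  {0A/2Mu/1Ld/1B | 5r 0w}
  4. MEM ⇒ go  {0A/2Mu/0Ld/1B | 3r 0w}
  5. ALU→r4 ⇒ no(FU)  {0A/2Mu/0Ld/1B | 3r 0w}
  6. MUL→r0 ⇒ no(WR_PORT)  {0A/2Mu/0Ld/1B | 3r 0w}

issued = [0, 1, 4]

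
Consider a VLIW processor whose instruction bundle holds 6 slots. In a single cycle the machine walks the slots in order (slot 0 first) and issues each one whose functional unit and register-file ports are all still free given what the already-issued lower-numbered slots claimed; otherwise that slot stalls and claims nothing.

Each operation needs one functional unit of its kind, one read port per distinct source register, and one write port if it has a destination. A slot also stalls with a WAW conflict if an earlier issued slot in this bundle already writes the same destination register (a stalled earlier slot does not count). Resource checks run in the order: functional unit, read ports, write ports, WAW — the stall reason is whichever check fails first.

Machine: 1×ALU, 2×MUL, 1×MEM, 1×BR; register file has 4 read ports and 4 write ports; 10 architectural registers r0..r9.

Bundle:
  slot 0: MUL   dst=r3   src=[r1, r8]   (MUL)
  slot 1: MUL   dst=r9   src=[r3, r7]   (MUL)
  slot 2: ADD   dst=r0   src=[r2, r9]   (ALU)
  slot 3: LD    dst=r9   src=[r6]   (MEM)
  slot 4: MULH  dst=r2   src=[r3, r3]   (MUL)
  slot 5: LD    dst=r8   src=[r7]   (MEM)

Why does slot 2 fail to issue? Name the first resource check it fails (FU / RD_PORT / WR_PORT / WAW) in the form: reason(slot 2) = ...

reason(slot 2) = RD_PORT

slot 0 (MUL): ISSUE — free A1,Mu1,Ld1,B1 rp2 wp3
slot 1 (MUL): ISSUE — free A1,Mu0,Ld1,B1 rp0 wp2
slot 2 (ALU): stall RD_PORT — free A1,Mu0,Ld1,B1 rp0 wp2
slot 3 (MEM): stall RD_PORT — free A1,Mu0,Ld1,B1 rp0 wp2
slot 4 (MUL): stall FU — free A1,Mu0,Ld1,B1 rp0 wp2
slot 5 (MEM): stall RD_PORT — free A1,Mu0,Ld1,B1 rp0 wp2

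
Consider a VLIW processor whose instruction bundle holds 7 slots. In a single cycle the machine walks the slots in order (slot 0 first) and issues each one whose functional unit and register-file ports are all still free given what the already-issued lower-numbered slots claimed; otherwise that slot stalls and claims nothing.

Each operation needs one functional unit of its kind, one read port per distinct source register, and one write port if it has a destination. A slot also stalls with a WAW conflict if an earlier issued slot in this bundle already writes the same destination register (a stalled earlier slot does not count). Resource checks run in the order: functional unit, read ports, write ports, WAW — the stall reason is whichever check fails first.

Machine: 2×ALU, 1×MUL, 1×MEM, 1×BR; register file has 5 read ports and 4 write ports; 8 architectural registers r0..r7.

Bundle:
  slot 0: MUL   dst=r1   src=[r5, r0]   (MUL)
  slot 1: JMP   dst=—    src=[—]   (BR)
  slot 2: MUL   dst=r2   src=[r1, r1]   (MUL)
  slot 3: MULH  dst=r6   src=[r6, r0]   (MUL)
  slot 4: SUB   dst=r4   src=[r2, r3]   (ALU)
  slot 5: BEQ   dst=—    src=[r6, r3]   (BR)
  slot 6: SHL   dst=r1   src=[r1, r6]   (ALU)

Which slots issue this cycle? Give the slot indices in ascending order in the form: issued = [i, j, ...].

issued = [0, 1, 4]

#0 MUL src=r5,r0 dispatched  <A:2 Mu:0 Ld:1 B:1 rd:3 wr:3>
#1 BR src=- dispatched  <A:2 Mu:0 Ld:1 B:0 rd:3 wr:3>
#2 MUL src=r1,r1 held:FU  <A:2 Mu:0 Ld:1 B:0 rd:3 wr:3>
#3 MUL src=r6,r0 held:FU  <A:2 Mu:0 Ld:1 B:0 rd:3 wr:3>
#4 ALU src=r2,r3 dispatched  <A:1 Mu:0 Ld:1 B:0 rd:1 wr:2>
#5 BR src=r6,r3 held:FU  <A:1 Mu:0 Ld:1 B:0 rd:1 wr:2>
#6 ALU src=r1,r6 held:RD_PORT  <A:1 Mu:0 Ld:1 B:0 rd:1 wr:2>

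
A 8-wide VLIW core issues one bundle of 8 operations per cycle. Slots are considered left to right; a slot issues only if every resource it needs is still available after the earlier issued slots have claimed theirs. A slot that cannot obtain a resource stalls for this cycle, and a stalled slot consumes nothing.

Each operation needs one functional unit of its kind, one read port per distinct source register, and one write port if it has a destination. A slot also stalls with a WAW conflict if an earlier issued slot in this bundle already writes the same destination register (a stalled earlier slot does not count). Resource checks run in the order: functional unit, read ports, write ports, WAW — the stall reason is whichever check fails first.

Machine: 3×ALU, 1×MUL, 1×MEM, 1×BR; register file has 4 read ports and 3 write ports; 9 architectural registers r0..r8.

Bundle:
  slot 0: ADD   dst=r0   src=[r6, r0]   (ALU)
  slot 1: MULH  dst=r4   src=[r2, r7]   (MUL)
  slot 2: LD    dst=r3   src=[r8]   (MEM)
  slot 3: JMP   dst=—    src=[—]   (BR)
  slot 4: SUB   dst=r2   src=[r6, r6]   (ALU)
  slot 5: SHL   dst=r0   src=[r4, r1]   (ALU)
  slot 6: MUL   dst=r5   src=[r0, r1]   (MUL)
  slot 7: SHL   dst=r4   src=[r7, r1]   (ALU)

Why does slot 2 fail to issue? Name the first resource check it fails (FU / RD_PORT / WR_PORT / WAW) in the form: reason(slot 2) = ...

reason(slot 2) = RD_PORT

  0. ALU→r0 ⇒ go  {2A/1Mu/1Ld/1B | 2r 2w}
  1. MUL→r4 ⇒ go  {2A/0Mu/1Ld/1B | 0r 1w}
  2. MEM→r3 ⇒ no(RD_PORT)  {2A/0Mu/1Ld/1B | 0r 1w}
  3. BR ⇒ go  {2A/0Mu/1Ld/0B | 0r 1w}
  4. ALU→r2 ⇒ no(RD_PORT)  {2A/0Mu/1Ld/0B | 0r 1w}
  5. ALU→r0 ⇒ no(RD_PORT)  {2A/0Mu/1Ld/0B | 0r 1w}
  6. MUL→r5 ⇒ no(FU)  {2A/0Mu/1Ld/0B | 0r 1w}
  7. ALU→r4 ⇒ no(RD_PORT)  {2A/0Mu/1Ld/0B | 0r 1w}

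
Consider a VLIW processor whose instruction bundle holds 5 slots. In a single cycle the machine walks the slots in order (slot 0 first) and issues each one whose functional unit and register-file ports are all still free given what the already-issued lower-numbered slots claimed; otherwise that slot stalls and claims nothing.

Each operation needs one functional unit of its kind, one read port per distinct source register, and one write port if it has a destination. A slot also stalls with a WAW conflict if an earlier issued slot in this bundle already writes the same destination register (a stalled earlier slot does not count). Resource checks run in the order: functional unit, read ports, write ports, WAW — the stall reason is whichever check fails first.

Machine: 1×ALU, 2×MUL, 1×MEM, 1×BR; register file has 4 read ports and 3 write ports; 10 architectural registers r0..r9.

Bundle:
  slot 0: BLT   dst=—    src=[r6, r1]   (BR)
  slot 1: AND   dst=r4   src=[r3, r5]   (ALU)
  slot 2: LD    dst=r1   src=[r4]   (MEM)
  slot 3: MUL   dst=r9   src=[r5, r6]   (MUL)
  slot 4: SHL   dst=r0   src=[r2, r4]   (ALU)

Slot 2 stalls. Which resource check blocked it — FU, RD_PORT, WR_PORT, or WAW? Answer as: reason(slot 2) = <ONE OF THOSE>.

reason(slot 2) = RD_PORT

slot 0 (BR): ISSUE — free A1,Mu2,Ld1,B0 rp2 wp3
slot 1 (ALU): ISSUE — free A0,Mu2,Ld1,B0 rp0 wp2
slot 2 (MEM): stall RD_PORT — free A0,Mu2,Ld1,B0 rp0 wp2
slot 3 (MUL): stall RD_PORT — free A0,Mu2,Ld1,B0 rp0 wp2
slot 4 (ALU): stall FU — free A0,Mu2,Ld1,B0 rp0 wp2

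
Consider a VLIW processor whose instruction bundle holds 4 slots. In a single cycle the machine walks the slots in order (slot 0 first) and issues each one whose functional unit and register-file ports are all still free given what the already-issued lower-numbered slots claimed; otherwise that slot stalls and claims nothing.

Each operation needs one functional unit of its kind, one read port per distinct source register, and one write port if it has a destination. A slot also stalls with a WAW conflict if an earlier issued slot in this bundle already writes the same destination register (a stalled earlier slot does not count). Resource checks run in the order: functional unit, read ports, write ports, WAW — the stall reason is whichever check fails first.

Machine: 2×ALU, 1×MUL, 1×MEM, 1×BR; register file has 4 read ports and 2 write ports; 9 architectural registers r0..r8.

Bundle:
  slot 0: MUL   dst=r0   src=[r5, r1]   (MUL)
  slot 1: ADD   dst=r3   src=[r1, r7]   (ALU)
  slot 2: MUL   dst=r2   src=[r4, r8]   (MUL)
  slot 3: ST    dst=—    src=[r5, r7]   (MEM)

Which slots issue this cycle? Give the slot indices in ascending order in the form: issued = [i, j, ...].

issued = [0, 1]

slot 0 (MUL): ISSUE — free A2,Mu0,Ld1,B1 rp2 wp1
slot 1 (ALU): ISSUE — free A1,Mu0,Ld1,B1 rp0 wp0
slot 2 (MUL): stall FU — free A1,Mu0,Ld1,B1 rp0 wp0
slot 3 (MEM): stall RD_PORT — free A1,Mu0,Ld1,B1 rp0 wp0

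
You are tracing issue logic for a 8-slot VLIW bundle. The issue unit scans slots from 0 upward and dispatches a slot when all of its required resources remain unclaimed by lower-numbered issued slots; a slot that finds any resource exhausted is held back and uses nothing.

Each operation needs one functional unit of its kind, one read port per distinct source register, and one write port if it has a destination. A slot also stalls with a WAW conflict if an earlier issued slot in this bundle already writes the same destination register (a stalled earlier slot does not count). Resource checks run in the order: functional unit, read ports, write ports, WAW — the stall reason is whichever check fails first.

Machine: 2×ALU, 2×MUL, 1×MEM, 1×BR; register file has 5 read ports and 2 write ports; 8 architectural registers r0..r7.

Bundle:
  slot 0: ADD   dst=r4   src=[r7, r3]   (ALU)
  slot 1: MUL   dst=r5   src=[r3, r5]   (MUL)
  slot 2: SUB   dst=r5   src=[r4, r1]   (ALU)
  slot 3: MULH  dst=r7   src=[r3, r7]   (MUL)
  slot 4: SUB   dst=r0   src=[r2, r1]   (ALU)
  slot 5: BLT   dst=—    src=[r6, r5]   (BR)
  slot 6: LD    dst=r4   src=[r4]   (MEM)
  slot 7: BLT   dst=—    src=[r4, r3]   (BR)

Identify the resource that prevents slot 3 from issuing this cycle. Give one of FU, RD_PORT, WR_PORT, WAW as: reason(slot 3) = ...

reason(slot 3) = RD_PORT

(0) want 1×ALU +2rd +1wr — yes → AL1|MU2|ME1|BR1|rd3|wr1
(1) want 1×MUL +2rd +1wr — yes → AL1|MU1|ME1|BR1|rd1|wr0
(2) want 1×ALU +2rd +1wr — RD_PORT → AL1|MU1|ME1|BR1|rd1|wr0
(3) want 1×MUL +2rd +1wr — RD_PORT → AL1|MU1|ME1|BR1|rd1|wr0
(4) want 1×ALU +2rd +1wr — RD_PORT → AL1|MU1|ME1|BR1|rd1|wr0
(5) want 1×BR +2rd +0wr — RD_PORT → AL1|MU1|ME1|BR1|rd1|wr0
(6) want 1×MEM +1rd +1wr — WR_PORT → AL1|MU1|ME1|BR1|rd1|wr0
(7) want 1×BR +2rd +0wr — RD_PORT → AL1|MU1|ME1|BR1|rd1|wr0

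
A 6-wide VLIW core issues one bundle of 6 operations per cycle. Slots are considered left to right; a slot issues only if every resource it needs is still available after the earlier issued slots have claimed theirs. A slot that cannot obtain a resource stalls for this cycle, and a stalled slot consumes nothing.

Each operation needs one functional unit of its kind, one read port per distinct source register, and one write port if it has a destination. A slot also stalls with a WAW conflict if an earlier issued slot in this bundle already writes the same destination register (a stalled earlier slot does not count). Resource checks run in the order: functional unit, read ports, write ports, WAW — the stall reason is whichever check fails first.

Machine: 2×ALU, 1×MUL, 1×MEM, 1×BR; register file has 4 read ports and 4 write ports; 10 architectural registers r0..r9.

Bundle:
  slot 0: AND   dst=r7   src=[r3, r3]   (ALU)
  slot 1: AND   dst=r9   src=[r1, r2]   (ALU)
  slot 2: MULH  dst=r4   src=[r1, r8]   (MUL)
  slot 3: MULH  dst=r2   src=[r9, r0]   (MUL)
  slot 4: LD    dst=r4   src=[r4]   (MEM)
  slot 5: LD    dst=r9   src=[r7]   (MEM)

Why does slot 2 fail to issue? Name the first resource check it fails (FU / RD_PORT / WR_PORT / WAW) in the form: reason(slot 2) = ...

  0. ALU→r7 ⇒ go  {1A/1Mu/1Ld/1B | 3r 3w}
  1. ALU→r9 ⇒ go  {0A/1Mu/1Ld/1B | 1r 2w}
  2. MUL→r4 ⇒ no(RD_PORT)  {0A/1Mu/1Ld/1B | 1r 2w}
  3. MUL→r2 ⇒ no(RD_PORT)  {0A/1Mu/1Ld/1B | 1r 2w}
  4. MEM→r4 ⇒ go  {0A/1Mu/0Ld/1B | 0r 1w}
  5. MEM→r9 ⇒ no(FU)  {0A/1Mu/0Ld/1B | 0r 1w}

reason(slot 2) = RD_PORT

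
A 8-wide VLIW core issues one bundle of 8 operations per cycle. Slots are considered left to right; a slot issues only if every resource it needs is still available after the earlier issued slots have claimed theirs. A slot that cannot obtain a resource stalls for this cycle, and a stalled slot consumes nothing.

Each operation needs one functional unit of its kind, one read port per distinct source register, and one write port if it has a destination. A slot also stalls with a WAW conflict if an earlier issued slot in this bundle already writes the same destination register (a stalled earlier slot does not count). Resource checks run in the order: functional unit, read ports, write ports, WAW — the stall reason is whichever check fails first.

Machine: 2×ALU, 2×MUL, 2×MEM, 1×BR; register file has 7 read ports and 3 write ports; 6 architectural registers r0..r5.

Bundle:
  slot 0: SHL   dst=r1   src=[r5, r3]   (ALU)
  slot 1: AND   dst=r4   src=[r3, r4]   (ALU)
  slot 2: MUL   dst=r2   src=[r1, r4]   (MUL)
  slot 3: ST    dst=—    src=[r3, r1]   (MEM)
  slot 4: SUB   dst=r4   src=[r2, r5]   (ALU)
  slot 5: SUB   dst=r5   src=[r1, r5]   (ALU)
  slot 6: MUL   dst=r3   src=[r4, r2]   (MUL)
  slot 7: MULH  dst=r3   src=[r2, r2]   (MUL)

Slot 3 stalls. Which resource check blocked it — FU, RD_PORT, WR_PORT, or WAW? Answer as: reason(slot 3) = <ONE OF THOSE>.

reason(slot 3) = RD_PORT

#0 ALU src=r5,r3 dispatched  <A:1 Mu:2 Ld:2 B:1 rd:5 wr:2>
#1 ALU src=r3,r4 dispatched  <A:0 Mu:2 Ld:2 B:1 rd:3 wr:1>
#2 MUL src=r1,r4 dispatched  <A:0 Mu:1 Ld:2 B:1 rd:1 wr:0>
#3 MEM src=r3,r1 held:RD_PORT  <A:0 Mu:1 Ld:2 B:1 rd:1 wr:0>
#4 ALU src=r2,r5 held:FU  <A:0 Mu:1 Ld:2 B:1 rd:1 wr:0>
#5 ALU src=r1,r5 held:FU  <A:0 Mu:1 Ld:2 B:1 rd:1 wr:0>
#6 MUL src=r4,r2 held:RD_PORT  <A:0 Mu:1 Ld:2 B:1 rd:1 wr:0>
#7 MUL src=r2,r2 held:WR_PORT  <A:0 Mu:1 Ld:2 B:1 rd:1 wr:0>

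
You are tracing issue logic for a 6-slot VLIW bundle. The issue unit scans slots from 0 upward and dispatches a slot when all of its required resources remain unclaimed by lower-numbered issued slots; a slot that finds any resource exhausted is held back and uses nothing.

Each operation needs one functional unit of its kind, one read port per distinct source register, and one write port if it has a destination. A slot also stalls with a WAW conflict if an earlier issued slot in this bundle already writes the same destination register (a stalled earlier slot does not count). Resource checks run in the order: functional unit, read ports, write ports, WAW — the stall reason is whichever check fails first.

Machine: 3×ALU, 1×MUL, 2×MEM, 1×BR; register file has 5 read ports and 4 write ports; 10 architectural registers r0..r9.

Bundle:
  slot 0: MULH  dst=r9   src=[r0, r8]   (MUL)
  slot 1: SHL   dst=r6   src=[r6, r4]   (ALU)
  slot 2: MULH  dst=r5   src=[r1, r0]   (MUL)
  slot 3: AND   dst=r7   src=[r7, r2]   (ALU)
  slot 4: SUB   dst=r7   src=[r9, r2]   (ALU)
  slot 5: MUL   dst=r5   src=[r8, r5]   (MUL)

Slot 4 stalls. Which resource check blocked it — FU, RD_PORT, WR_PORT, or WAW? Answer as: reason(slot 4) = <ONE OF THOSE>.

#0 MUL src=r0,r8 dispatched  <A:3 Mu:0 Ld:2 B:1 rd:3 wr:3>
#1 ALU src=r6,r4 dispatched  <A:2 Mu:0 Ld:2 B:1 rd:1 wr:2>
#2 MUL src=r1,r0 held:FU  <A:2 Mu:0 Ld:2 B:1 rd:1 wr:2>
#3 ALU src=r7,r2 held:RD_PORT  <A:2 Mu:0 Ld:2 B:1 rd:1 wr:2>
#4 ALU src=r9,r2 held:RD_PORT  <A:2 Mu:0 Ld:2 B:1 rd:1 wr:2>
#5 MUL src=r8,r5 held:FU  <A:2 Mu:0 Ld:2 B:1 rd:1 wr:2>

reason(slot 4) = RD_PORT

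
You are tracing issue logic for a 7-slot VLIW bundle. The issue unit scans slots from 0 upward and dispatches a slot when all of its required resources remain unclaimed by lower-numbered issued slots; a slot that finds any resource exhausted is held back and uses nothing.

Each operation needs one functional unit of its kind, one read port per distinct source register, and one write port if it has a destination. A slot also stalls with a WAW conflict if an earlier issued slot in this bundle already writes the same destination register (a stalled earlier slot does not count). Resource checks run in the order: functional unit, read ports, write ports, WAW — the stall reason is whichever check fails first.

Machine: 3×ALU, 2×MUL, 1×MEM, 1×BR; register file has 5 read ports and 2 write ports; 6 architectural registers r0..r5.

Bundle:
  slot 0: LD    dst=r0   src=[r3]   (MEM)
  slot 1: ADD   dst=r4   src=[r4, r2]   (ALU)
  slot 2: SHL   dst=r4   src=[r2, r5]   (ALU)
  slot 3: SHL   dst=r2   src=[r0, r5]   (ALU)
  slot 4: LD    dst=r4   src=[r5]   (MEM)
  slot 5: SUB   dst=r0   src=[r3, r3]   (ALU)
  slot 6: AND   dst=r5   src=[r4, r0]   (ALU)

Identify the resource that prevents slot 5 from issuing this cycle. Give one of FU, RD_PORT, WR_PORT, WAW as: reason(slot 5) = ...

reason(slot 5) = WR_PORT

[0] MEM needs rd=1 wr=1: ok; after: ALU=3 MUL=2 MEM=0 BR=1, R=4, W=1
[1] ALU needs rd=2 wr=1: ok; after: ALU=2 MUL=2 MEM=0 BR=1, R=2, W=0
[2] ALU needs rd=2 wr=1: WR_PORT; after: ALU=2 MUL=2 MEM=0 BR=1, R=2, W=0
[3] ALU needs rd=2 wr=1: WR_PORT; after: ALU=2 MUL=2 MEM=0 BR=1, R=2, W=0
[4] MEM needs rd=1 wr=1: FU; after: ALU=2 MUL=2 MEM=0 BR=1, R=2, W=0
[5] ALU needs rd=1 wr=1: WR_PORT; after: ALU=2 MUL=2 MEM=0 BR=1, R=2, W=0
[6] ALU needs rd=2 wr=1: WR_PORT; after: ALU=2 MUL=2 MEM=0 BR=1, R=2, W=0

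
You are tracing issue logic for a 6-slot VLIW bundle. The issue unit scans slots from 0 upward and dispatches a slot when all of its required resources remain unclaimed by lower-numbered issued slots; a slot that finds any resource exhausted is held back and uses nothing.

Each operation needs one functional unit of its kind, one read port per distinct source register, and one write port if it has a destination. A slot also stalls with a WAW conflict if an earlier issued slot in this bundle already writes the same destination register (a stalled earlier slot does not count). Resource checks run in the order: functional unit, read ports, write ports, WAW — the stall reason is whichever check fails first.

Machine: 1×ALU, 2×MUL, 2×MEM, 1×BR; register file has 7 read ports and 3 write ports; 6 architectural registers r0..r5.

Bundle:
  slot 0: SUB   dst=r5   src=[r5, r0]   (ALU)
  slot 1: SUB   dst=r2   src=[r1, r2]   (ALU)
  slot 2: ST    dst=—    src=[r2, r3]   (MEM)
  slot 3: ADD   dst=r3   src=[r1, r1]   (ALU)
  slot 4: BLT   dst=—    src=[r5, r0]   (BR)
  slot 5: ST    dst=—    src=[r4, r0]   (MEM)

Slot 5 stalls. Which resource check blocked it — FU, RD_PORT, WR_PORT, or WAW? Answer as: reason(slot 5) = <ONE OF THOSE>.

reason(slot 5) = RD_PORT

[0] ALU needs rd=2 wr=1: ok; after: ALU=0 MUL=2 MEM=2 BR=1, R=5, W=2
[1] ALU needs rd=2 wr=1: FU; after: ALU=0 MUL=2 MEM=2 BR=1, R=5, W=2
[2] MEM needs rd=2 wr=0: ok; after: ALU=0 MUL=2 MEM=1 BR=1, R=3, W=2
[3] ALU needs rd=1 wr=1: FU; after: ALU=0 MUL=2 MEM=1 BR=1, R=3, W=2
[4] BR needs rd=2 wr=0: ok; after: ALU=0 MUL=2 MEM=1 BR=0, R=1, W=2
[5] MEM needs rd=2 wr=0: RD_PORT; after: ALU=0 MUL=2 MEM=1 BR=0, R=1, W=2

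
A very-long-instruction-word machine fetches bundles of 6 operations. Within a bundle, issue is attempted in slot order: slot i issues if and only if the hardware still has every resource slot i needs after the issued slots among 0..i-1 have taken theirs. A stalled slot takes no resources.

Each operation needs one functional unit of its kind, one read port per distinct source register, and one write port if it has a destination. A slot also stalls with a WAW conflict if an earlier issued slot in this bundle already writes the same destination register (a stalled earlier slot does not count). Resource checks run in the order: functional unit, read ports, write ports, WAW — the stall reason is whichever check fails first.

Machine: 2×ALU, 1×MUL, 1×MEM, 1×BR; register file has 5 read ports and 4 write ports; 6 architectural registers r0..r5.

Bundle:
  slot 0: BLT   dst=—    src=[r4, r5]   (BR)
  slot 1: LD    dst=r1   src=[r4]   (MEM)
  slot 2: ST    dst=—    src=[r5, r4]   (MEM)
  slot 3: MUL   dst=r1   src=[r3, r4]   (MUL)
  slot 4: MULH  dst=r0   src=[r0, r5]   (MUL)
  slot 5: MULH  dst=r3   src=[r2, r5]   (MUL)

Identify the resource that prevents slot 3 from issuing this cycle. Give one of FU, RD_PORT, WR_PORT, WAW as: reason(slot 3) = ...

reason(slot 3) = WAW

#0 BR src=r4,r5 dispatched  <A:2 Mu:1 Ld:1 B:0 rd:3 wr:4>
#1 MEM src=r4 dispatched  <A:2 Mu:1 Ld:0 B:0 rd:2 wr:3>
#2 MEM src=r5,r4 held:FU  <A:2 Mu:1 Ld:0 B:0 rd:2 wr:3>
#3 MUL src=r3,r4 held:WAW  <A:2 Mu:1 Ld:0 B:0 rd:2 wr:3>
#4 MUL src=r0,r5 dispatched  <A:2 Mu:0 Ld:0 B:0 rd:0 wr:2>
#5 MUL src=r2,r5 held:FU  <A:2 Mu:0 Ld:0 B:0 rd:0 wr:2>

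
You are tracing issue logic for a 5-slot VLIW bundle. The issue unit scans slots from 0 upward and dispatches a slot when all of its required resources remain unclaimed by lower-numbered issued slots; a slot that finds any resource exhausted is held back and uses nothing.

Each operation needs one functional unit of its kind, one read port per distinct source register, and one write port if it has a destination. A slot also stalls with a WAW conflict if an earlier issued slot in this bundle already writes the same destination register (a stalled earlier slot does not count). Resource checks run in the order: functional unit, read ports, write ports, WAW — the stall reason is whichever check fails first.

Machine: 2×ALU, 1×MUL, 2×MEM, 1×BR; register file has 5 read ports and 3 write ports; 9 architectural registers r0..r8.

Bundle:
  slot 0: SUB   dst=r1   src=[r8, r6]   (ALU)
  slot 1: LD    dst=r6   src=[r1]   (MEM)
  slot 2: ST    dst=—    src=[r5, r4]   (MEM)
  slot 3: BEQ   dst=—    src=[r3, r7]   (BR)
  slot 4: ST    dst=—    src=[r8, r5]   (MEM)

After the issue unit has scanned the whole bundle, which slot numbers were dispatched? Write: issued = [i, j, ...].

issued = [0, 1, 2]

  0. ALU→r1 ⇒ go  {1A/1Mu/2Ld/1B | 3r 2w}
  1. MEM→r6 ⇒ go  {1A/1Mu/1Ld/1B | 2r 1w}
  2. MEM ⇒ go  {1A/1Mu/0Ld/1B | 0r 1w}
  3. BR ⇒ no(RD_PORT)  {1A/1Mu/0Ld/1B | 0r 1w}
  4. MEM ⇒ no(FU)  {1A/1Mu/0Ld/1B | 0r 1w}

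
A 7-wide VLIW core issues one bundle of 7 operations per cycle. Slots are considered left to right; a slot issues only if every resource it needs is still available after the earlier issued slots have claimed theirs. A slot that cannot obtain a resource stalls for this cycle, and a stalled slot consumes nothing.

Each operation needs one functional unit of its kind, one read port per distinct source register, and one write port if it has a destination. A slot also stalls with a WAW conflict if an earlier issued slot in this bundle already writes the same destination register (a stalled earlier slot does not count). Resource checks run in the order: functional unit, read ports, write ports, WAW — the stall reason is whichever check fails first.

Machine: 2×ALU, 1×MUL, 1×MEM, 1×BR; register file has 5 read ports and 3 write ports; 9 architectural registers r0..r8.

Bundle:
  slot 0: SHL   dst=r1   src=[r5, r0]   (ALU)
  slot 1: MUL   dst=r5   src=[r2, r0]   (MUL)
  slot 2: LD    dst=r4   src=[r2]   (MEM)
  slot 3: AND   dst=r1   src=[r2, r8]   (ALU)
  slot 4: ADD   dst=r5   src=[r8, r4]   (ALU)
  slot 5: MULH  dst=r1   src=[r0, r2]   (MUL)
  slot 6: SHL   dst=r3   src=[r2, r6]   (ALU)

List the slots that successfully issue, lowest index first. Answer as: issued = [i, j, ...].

slot 0 (ALU): ISSUE — free A1,Mu1,Ld1,B1 rp3 wp2
slot 1 (MUL): ISSUE — free A1,Mu0,Ld1,B1 rp1 wp1
slot 2 (MEM): ISSUE — free A1,Mu0,Ld0,B1 rp0 wp0
slot 3 (ALU): stall RD_PORT — free A1,Mu0,Ld0,B1 rp0 wp0
slot 4 (ALU): stall RD_PORT — free A1,Mu0,Ld0,B1 rp0 wp0
slot 5 (MUL): stall FU — free A1,Mu0,Ld0,B1 rp0 wp0
slot 6 (ALU): stall RD_PORT — free A1,Mu0,Ld0,B1 rp0 wp0

issued = [0, 1, 2]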